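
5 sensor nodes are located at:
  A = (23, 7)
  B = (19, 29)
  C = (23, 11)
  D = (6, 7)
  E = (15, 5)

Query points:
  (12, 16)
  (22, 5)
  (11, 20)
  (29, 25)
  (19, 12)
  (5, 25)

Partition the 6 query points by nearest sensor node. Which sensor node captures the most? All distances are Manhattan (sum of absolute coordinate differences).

B

(12, 16) — d to each: A:20, B:20, C:16, D:15, E:14 → nearest is E
(22, 5) — d to each: A:3, B:27, C:7, D:18, E:7 → nearest is A
(11, 20) — d to each: A:25, B:17, C:21, D:18, E:19 → nearest is B
(29, 25) — d to each: A:24, B:14, C:20, D:41, E:34 → nearest is B
(19, 12) — d to each: A:9, B:17, C:5, D:18, E:11 → nearest is C
(5, 25) — d to each: A:36, B:18, C:32, D:19, E:30 → nearest is B
Tally — A:1, B:3, C:1, E:1. B captures the most (3).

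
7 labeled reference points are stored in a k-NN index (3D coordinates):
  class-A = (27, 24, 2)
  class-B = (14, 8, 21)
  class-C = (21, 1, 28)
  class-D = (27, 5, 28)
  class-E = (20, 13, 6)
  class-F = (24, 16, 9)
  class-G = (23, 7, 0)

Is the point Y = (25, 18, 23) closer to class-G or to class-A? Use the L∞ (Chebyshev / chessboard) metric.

class-A

d(Y, class-G) = max(2, 11, 23) = 23
d(Y, class-A) = max(2, 6, 21) = 21
23 > 21, so class-A is closer.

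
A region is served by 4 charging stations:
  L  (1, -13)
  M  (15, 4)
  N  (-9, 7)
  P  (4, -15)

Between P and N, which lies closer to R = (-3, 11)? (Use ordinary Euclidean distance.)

N

Compare squared distances:
|RP|² = (-3−4)² + (11−(-15))² = 49 + 676 = 725
|RN|² = (-3−(-9))² + (11−7)² = 36 + 16 = 52
725 > 52, so N is closer.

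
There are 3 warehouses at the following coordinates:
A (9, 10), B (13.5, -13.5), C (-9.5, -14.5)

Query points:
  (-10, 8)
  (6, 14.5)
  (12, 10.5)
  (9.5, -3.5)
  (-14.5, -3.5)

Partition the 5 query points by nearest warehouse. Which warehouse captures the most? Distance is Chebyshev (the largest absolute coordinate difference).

A

(-10, 8) — d to each: A:19, B:23.5, C:22.5 → nearest is A
(6, 14.5) — d to each: A:4.5, B:28, C:29 → nearest is A
(12, 10.5) — d to each: A:3, B:24, C:25 → nearest is A
(9.5, -3.5) — d to each: A:13.5, B:10, C:19 → nearest is B
(-14.5, -3.5) — d to each: A:23.5, B:28, C:11 → nearest is C
Tally — A:3, B:1, C:1. A captures the most (3).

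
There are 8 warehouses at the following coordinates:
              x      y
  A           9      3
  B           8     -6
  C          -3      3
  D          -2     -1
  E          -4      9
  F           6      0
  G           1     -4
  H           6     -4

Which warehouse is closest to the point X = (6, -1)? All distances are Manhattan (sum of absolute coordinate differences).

F

d(X,A) = 3 + 4 = 7
d(X,B) = 2 + 5 = 7
d(X,C) = 9 + 4 = 13
d(X,D) = 8 + 0 = 8
d(X,E) = 10 + 10 = 20
d(X,F) = 0 + 1 = 1
d(X,G) = 5 + 3 = 8
d(X,H) = 0 + 3 = 3
F is nearest.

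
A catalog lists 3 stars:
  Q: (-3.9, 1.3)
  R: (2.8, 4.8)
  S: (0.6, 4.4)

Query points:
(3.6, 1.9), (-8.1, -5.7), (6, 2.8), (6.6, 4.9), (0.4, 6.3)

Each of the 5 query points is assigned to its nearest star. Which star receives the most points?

R

(3.6, 1.9) — d² to each: Q:56.61, R:9.05, S:15.25 → nearest is R
(-8.1, -5.7) — d² to each: Q:66.64, R:229.06, S:177.7 → nearest is Q
(6, 2.8) — d² to each: Q:100.26, R:14.24, S:31.72 → nearest is R
(6.6, 4.9) — d² to each: Q:123.21, R:14.45, S:36.25 → nearest is R
(0.4, 6.3) — d² to each: Q:43.49, R:8.01, S:3.65 → nearest is S
Tally — Q:1, R:3, S:1. R captures the most (3).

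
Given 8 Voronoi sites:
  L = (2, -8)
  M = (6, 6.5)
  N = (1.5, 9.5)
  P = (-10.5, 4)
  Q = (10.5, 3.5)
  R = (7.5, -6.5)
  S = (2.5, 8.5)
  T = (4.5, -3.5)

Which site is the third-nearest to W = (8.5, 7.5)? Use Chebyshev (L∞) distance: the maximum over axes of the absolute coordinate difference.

S

d(W,L) = max(6.5, 15.5) = 15.5
d(W,M) = max(2.5, 1) = 2.5
d(W,N) = max(7, 2) = 7
d(W,P) = max(19, 3.5) = 19
d(W,Q) = max(2, 4) = 4
d(W,R) = max(1, 14) = 14
d(W,S) = max(6, 1) = 6
d(W,T) = max(4, 11) = 11
Sorted ascending: M, Q, S, N, … — the third-nearest is S.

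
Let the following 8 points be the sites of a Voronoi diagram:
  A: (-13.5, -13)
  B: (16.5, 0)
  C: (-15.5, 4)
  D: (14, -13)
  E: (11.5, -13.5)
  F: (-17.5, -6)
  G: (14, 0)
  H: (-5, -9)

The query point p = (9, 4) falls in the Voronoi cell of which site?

Compare squared distances (the ordering matches that of the actual distances):
|pA|² = (9−(-13.5))² + (4−(-13))² = 506.25 + 289 = 795.25
|pB|² = (9−16.5)² + (4−0)² = 56.25 + 16 = 72.25
|pC|² = (9−(-15.5))² + (4−4)² = 600.25 + 0 = 600.25
|pD|² = (9−14)² + (4−(-13))² = 25 + 289 = 314
|pE|² = (9−11.5)² + (4−(-13.5))² = 6.25 + 306.25 = 312.5
|pF|² = (9−(-17.5))² + (4−(-6))² = 702.25 + 100 = 802.25
|pG|² = (9−14)² + (4−0)² = 25 + 16 = 41
|pH|² = (9−(-5))² + (4−(-9))² = 196 + 169 = 365
The smallest is to G, so p lies in the Voronoi region of G.

G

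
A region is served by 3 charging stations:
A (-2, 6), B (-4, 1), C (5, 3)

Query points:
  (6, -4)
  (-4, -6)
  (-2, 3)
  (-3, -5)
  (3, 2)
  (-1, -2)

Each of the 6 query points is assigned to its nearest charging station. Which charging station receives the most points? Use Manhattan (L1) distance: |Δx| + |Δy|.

B

(6, -4) — d to each: A:18, B:15, C:8 → nearest is C
(-4, -6) — d to each: A:14, B:7, C:18 → nearest is B
(-2, 3) — d to each: A:3, B:4, C:7 → nearest is A
(-3, -5) — d to each: A:12, B:7, C:16 → nearest is B
(3, 2) — d to each: A:9, B:8, C:3 → nearest is C
(-1, -2) — d to each: A:9, B:6, C:11 → nearest is B
Tally — A:1, B:3, C:2. B captures the most (3).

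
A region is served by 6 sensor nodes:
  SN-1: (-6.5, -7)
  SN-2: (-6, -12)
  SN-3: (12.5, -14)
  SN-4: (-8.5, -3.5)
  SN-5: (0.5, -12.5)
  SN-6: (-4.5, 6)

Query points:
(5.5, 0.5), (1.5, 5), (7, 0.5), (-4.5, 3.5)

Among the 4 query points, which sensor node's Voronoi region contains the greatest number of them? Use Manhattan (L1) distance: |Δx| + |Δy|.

SN-6

(5.5, 0.5) — d to each: SN-1:19.5, SN-2:24, SN-3:21.5, SN-4:18, SN-5:18, SN-6:15.5 → nearest is SN-6
(1.5, 5) — d to each: SN-1:20, SN-2:24.5, SN-3:30, SN-4:18.5, SN-5:18.5, SN-6:7 → nearest is SN-6
(7, 0.5) — d to each: SN-1:21, SN-2:25.5, SN-3:20, SN-4:19.5, SN-5:19.5, SN-6:17 → nearest is SN-6
(-4.5, 3.5) — d to each: SN-1:12.5, SN-2:17, SN-3:34.5, SN-4:11, SN-5:21, SN-6:2.5 → nearest is SN-6
Tally — SN-6:4. SN-6 captures the most (4).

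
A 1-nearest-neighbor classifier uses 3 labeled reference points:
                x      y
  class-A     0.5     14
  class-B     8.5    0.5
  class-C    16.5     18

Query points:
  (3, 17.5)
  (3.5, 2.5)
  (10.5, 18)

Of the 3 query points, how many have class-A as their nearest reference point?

(3, 17.5) — d² to each: class-A:18.5, class-B:319.25, class-C:182.5 → nearest is class-A
(3.5, 2.5) — d² to each: class-A:141.25, class-B:29, class-C:409.25 → nearest is class-B
(10.5, 18) — d² to each: class-A:116, class-B:310.25, class-C:36 → nearest is class-C
1 of the 3 points has class-A as nearest.

1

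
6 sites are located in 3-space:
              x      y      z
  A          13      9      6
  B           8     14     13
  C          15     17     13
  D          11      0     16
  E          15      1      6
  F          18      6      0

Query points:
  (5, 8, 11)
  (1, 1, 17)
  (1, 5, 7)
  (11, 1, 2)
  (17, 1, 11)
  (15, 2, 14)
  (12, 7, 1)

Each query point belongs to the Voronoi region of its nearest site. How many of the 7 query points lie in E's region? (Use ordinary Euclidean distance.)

(5, 8, 11) — d² to each: A:90, B:49, C:185, D:125, E:174, F:294 → nearest is B
(1, 1, 17) — d² to each: A:329, B:234, C:468, D:102, E:317, F:603 → nearest is D
(1, 5, 7) — d² to each: A:161, B:166, C:376, D:206, E:213, F:339 → nearest is A
(11, 1, 2) — d² to each: A:84, B:299, C:393, D:197, E:32, F:78 → nearest is E
(17, 1, 11) — d² to each: A:105, B:254, C:264, D:62, E:29, F:147 → nearest is E
(15, 2, 14) — d² to each: A:117, B:194, C:226, D:24, E:65, F:221 → nearest is D
(12, 7, 1) — d² to each: A:30, B:209, C:253, D:275, E:70, F:38 → nearest is A
2 of the 7 points have E as nearest.

2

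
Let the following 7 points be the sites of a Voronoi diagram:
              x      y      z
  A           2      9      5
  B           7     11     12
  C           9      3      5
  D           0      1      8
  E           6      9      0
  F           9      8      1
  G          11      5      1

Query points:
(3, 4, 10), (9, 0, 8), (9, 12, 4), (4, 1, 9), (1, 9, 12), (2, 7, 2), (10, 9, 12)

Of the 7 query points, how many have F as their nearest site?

(3, 4, 10) — d² to each: A:51, B:69, C:62, D:22, E:134, F:133, G:146 → nearest is D
(9, 0, 8) — d² to each: A:139, B:141, C:18, D:82, E:154, F:113, G:78 → nearest is C
(9, 12, 4) — d² to each: A:59, B:69, C:82, D:218, E:34, F:25, G:62 → nearest is F
(4, 1, 9) — d² to each: A:84, B:118, C:45, D:17, E:149, F:138, G:129 → nearest is D
(1, 9, 12) — d² to each: A:50, B:40, C:149, D:81, E:169, F:186, G:237 → nearest is B
(2, 7, 2) — d² to each: A:13, B:141, C:74, D:76, E:24, F:51, G:86 → nearest is A
(10, 9, 12) — d² to each: A:113, B:13, C:86, D:180, E:160, F:123, G:138 → nearest is B
1 of the 7 points has F as nearest.

1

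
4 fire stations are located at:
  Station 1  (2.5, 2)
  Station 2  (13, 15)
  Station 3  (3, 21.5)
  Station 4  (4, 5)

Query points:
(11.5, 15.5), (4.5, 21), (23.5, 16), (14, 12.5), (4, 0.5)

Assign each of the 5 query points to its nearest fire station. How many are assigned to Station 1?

(11.5, 15.5) — d² to each: Station 1:263.25, Station 2:2.5, Station 3:108.25, Station 4:166.5 → nearest is Station 2
(4.5, 21) — d² to each: Station 1:365, Station 2:108.25, Station 3:2.5, Station 4:256.25 → nearest is Station 3
(23.5, 16) — d² to each: Station 1:637, Station 2:111.25, Station 3:450.5, Station 4:501.25 → nearest is Station 2
(14, 12.5) — d² to each: Station 1:242.5, Station 2:7.25, Station 3:202, Station 4:156.25 → nearest is Station 2
(4, 0.5) — d² to each: Station 1:4.5, Station 2:291.25, Station 3:442, Station 4:20.25 → nearest is Station 1
1 of the 5 points has Station 1 as nearest.

1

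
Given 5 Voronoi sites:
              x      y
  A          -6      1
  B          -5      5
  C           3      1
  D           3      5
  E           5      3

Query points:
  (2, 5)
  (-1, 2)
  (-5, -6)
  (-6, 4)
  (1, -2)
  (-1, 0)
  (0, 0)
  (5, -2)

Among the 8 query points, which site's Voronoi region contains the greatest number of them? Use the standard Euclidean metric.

C

(2, 5) — d² to each: A:80, B:49, C:17, D:1, E:13 → nearest is D
(-1, 2) — d² to each: A:26, B:25, C:17, D:25, E:37 → nearest is C
(-5, -6) — d² to each: A:50, B:121, C:113, D:185, E:181 → nearest is A
(-6, 4) — d² to each: A:9, B:2, C:90, D:82, E:122 → nearest is B
(1, -2) — d² to each: A:58, B:85, C:13, D:53, E:41 → nearest is C
(-1, 0) — d² to each: A:26, B:41, C:17, D:41, E:45 → nearest is C
(0, 0) — d² to each: A:37, B:50, C:10, D:34, E:34 → nearest is C
(5, -2) — d² to each: A:130, B:149, C:13, D:53, E:25 → nearest is C
Tally — A:1, B:1, C:5, D:1. C captures the most (5).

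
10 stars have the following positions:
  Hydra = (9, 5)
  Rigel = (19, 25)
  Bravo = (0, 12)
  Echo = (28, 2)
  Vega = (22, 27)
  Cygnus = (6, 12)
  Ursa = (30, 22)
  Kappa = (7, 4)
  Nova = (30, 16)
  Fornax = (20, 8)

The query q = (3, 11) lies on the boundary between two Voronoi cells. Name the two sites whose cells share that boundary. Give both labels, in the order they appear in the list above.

Squared distances from q to each site:
d²(q, Hydra) = (3−9)² + (11−5)² = 36 + 36 = 72
d²(q, Rigel) = (3−19)² + (11−25)² = 256 + 196 = 452
d²(q, Bravo) = (3−0)² + (11−12)² = 9 + 1 = 10
d²(q, Echo) = (3−28)² + (11−2)² = 625 + 81 = 706
d²(q, Vega) = (3−22)² + (11−27)² = 361 + 256 = 617
d²(q, Cygnus) = (3−6)² + (11−12)² = 9 + 1 = 10
d²(q, Ursa) = (3−30)² + (11−22)² = 729 + 121 = 850
d²(q, Kappa) = (3−7)² + (11−4)² = 16 + 49 = 65
d²(q, Nova) = (3−30)² + (11−16)² = 729 + 25 = 754
d²(q, Fornax) = (3−20)² + (11−8)² = 289 + 9 = 298
q is equidistant from Bravo and Cygnus (both at squared distance 10), and every other site is strictly farther — so q lies on the Bravo–Cygnus Voronoi edge.

Bravo and Cygnus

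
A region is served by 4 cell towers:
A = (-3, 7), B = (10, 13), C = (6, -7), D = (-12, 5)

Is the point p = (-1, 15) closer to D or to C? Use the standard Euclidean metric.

D

Compare squared distances:
|pD|² = (-1−(-12))² + (15−5)² = 121 + 100 = 221
|pC|² = (-1−6)² + (15−(-7))² = 49 + 484 = 533
221 < 533, so D is closer.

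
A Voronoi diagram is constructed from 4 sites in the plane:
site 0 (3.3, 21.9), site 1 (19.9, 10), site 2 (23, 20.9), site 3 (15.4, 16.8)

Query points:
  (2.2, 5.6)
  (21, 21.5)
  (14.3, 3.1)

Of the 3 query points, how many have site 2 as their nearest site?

(2.2, 5.6) — d² to each: site 0:266.9, site 1:332.65, site 2:666.73, site 3:299.68 → nearest is site 0
(21, 21.5) — d² to each: site 0:313.45, site 1:133.46, site 2:4.36, site 3:53.45 → nearest is site 2
(14.3, 3.1) — d² to each: site 0:474.44, site 1:78.97, site 2:392.53, site 3:188.9 → nearest is site 1
1 of the 3 points has site 2 as nearest.

1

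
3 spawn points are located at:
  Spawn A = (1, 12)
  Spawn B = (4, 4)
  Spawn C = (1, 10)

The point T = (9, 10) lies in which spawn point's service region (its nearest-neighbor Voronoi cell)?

Since √ is increasing, it suffices to compare squared distances:
d²(T, Spawn A) = (9−1)² + (10−12)² = 64 + 4 = 68
d²(T, Spawn B) = (9−4)² + (10−4)² = 25 + 36 = 61
d²(T, Spawn C) = (9−1)² + (10−10)² = 64 + 0 = 64
Minimum is at Spawn B.

Spawn B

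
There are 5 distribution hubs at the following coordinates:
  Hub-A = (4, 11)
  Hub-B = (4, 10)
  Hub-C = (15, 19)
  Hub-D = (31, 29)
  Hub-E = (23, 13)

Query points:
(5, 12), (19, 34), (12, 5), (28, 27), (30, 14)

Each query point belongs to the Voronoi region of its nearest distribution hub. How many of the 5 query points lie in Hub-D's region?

(5, 12) — d² to each: Hub-A:2, Hub-B:5, Hub-C:149, Hub-D:965, Hub-E:325 → nearest is Hub-A
(19, 34) — d² to each: Hub-A:754, Hub-B:801, Hub-C:241, Hub-D:169, Hub-E:457 → nearest is Hub-D
(12, 5) — d² to each: Hub-A:100, Hub-B:89, Hub-C:205, Hub-D:937, Hub-E:185 → nearest is Hub-B
(28, 27) — d² to each: Hub-A:832, Hub-B:865, Hub-C:233, Hub-D:13, Hub-E:221 → nearest is Hub-D
(30, 14) — d² to each: Hub-A:685, Hub-B:692, Hub-C:250, Hub-D:226, Hub-E:50 → nearest is Hub-E
2 of the 5 points have Hub-D as nearest.

2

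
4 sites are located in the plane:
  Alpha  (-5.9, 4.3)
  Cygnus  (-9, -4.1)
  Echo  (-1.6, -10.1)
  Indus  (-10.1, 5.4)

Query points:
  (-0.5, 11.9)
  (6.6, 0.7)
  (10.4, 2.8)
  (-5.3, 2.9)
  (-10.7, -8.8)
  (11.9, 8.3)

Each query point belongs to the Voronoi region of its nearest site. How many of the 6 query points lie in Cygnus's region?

(-0.5, 11.9) — d² to each: Alpha:86.92, Cygnus:328.25, Echo:485.21, Indus:134.41 → nearest is Alpha
(6.6, 0.7) — d² to each: Alpha:169.21, Cygnus:266.4, Echo:183.88, Indus:300.98 → nearest is Alpha
(10.4, 2.8) — d² to each: Alpha:267.94, Cygnus:423.97, Echo:310.41, Indus:427.01 → nearest is Alpha
(-5.3, 2.9) — d² to each: Alpha:2.32, Cygnus:62.69, Echo:182.69, Indus:29.29 → nearest is Alpha
(-10.7, -8.8) — d² to each: Alpha:194.65, Cygnus:24.98, Echo:84.5, Indus:202 → nearest is Cygnus
(11.9, 8.3) — d² to each: Alpha:332.84, Cygnus:590.57, Echo:520.81, Indus:492.41 → nearest is Alpha
1 of the 6 points has Cygnus as nearest.

1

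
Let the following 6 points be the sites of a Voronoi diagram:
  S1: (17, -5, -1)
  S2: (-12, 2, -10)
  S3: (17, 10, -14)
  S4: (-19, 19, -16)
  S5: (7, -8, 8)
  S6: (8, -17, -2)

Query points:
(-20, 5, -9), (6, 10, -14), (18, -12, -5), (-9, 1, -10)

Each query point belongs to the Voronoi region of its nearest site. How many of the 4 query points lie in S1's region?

1

(-20, 5, -9) — d² to each: S1:1533, S2:74, S3:1419, S4:246, S5:1187, S6:1317 → nearest is S2
(6, 10, -14) — d² to each: S1:515, S2:404, S3:121, S4:710, S5:809, S6:877 → nearest is S3
(18, -12, -5) — d² to each: S1:66, S2:1121, S3:566, S4:2451, S5:306, S6:134 → nearest is S1
(-9, 1, -10) — d² to each: S1:793, S2:10, S3:773, S4:460, S5:661, S6:677 → nearest is S2
1 of the 4 points has S1 as nearest.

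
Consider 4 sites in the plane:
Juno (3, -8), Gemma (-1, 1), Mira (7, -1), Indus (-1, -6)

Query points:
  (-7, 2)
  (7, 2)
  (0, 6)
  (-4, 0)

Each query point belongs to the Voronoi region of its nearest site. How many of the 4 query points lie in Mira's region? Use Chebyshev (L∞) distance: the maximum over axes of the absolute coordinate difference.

1

(-7, 2) — d to each: Juno:10, Gemma:6, Mira:14, Indus:8 → nearest is Gemma
(7, 2) — d to each: Juno:10, Gemma:8, Mira:3, Indus:8 → nearest is Mira
(0, 6) — d to each: Juno:14, Gemma:5, Mira:7, Indus:12 → nearest is Gemma
(-4, 0) — d to each: Juno:8, Gemma:3, Mira:11, Indus:6 → nearest is Gemma
1 of the 4 points has Mira as nearest.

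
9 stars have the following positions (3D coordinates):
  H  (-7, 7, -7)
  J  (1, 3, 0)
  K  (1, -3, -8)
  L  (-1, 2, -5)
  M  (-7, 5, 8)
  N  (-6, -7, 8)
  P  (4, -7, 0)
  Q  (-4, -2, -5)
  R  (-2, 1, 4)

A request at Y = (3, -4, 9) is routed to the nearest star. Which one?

R

Since √ is increasing, it suffices to compare squared distances:
|YH|² = 100 + 121 + 256 = 477
|YJ|² = 4 + 49 + 81 = 134
|YK|² = 4 + 1 + 289 = 294
|YL|² = 16 + 36 + 196 = 248
|YM|² = 100 + 81 + 1 = 182
|YN|² = 81 + 9 + 1 = 91
|YP|² = 1 + 9 + 81 = 91
|YQ|² = 49 + 4 + 196 = 249
|YR|² = 25 + 25 + 25 = 75
The smallest is to R, so Y lies in the Voronoi region of R.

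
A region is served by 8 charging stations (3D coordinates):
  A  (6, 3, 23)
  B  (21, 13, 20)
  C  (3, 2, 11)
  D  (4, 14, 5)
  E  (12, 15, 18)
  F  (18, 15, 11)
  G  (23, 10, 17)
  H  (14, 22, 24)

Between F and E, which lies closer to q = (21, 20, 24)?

E

Compare squared distances:
|qF|² = (21−18)² + (20−15)² + (24−11)² = 9 + 25 + 169 = 203
|qE|² = (21−12)² + (20−15)² + (24−18)² = 81 + 25 + 36 = 142
203 > 142, so E is closer.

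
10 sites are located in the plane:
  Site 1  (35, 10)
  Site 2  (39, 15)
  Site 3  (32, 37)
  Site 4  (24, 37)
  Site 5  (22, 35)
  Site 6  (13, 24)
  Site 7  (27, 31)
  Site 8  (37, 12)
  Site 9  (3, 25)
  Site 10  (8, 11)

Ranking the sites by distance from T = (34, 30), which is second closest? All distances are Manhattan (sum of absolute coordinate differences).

Site 3

d(T, Site 1) = 1 + 20 = 21
d(T, Site 2) = 5 + 15 = 20
d(T, Site 3) = 2 + 7 = 9
d(T, Site 4) = 10 + 7 = 17
d(T, Site 5) = 12 + 5 = 17
d(T, Site 6) = 21 + 6 = 27
d(T, Site 7) = 7 + 1 = 8
d(T, Site 8) = 3 + 18 = 21
d(T, Site 9) = 31 + 5 = 36
d(T, Site 10) = 26 + 19 = 45
Sorted ascending: Site 7, Site 3, Site 4, … — the second-nearest is Site 3.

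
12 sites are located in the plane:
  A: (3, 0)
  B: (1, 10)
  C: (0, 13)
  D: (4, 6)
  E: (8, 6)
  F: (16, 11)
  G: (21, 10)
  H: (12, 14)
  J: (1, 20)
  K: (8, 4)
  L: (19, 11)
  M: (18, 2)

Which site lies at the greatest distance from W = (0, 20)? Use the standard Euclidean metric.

M

Squared Euclidean distances:
|WA|² = (0−3)² + (20−0)² = 9 + 400 = 409
|WB|² = (0−1)² + (20−10)² = 1 + 100 = 101
|WC|² = (0−0)² + (20−13)² = 0 + 49 = 49
|WD|² = (0−4)² + (20−6)² = 16 + 196 = 212
|WE|² = (0−8)² + (20−6)² = 64 + 196 = 260
|WF|² = (0−16)² + (20−11)² = 256 + 81 = 337
|WG|² = (0−21)² + (20−10)² = 441 + 100 = 541
|WH|² = (0−12)² + (20−14)² = 144 + 36 = 180
|WJ|² = (0−1)² + (20−20)² = 1 + 0 = 1
|WK|² = (0−8)² + (20−4)² = 64 + 256 = 320
|WL|² = (0−19)² + (20−11)² = 361 + 81 = 442
|WM|² = (0−18)² + (20−2)² = 324 + 324 = 648
The largest is to M.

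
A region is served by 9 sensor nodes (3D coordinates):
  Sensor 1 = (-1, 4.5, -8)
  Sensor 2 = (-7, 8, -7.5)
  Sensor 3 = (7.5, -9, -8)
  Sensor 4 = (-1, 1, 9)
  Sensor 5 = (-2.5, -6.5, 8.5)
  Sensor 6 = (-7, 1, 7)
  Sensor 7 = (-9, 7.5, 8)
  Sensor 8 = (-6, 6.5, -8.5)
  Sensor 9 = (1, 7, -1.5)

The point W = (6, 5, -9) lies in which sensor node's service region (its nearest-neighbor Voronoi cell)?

Squared Euclidean distances:
d²(W, Sensor 1) = 49 + 0.25 + 1 = 50.25
d²(W, Sensor 2) = 169 + 9 + 2.25 = 180.25
d²(W, Sensor 3) = 2.25 + 196 + 1 = 199.25
d²(W, Sensor 4) = 49 + 16 + 324 = 389
d²(W, Sensor 5) = 72.25 + 132.25 + 306.25 = 510.75
d²(W, Sensor 6) = 169 + 16 + 256 = 441
d²(W, Sensor 7) = 225 + 6.25 + 289 = 520.25
d²(W, Sensor 8) = 144 + 2.25 + 0.25 = 146.5
d²(W, Sensor 9) = 25 + 4 + 56.25 = 85.25
Sensor 1 is nearest.

Sensor 1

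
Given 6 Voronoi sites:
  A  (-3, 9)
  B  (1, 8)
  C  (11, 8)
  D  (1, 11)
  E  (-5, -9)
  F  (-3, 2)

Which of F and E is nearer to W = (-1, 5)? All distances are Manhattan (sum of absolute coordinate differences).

d(W,F) = |-1−(-3)| + |5−2| = 2 + 3 = 5
d(W,E) = |-1−(-5)| + |5−(-9)| = 4 + 14 = 18
5 < 18, so F is closer.

F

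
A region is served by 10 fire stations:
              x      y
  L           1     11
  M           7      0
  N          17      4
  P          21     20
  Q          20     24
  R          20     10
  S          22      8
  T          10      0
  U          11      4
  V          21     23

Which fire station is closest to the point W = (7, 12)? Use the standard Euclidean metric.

Squared Euclidean distances:
|WL|² = 36 + 1 = 37
|WM|² = 0 + 144 = 144
|WN|² = 100 + 64 = 164
|WP|² = 196 + 64 = 260
|WQ|² = 169 + 144 = 313
|WR|² = 169 + 4 = 173
|WS|² = 225 + 16 = 241
|WT|² = 9 + 144 = 153
|WU|² = 16 + 64 = 80
|WV|² = 196 + 121 = 317
Minimum is at L.

L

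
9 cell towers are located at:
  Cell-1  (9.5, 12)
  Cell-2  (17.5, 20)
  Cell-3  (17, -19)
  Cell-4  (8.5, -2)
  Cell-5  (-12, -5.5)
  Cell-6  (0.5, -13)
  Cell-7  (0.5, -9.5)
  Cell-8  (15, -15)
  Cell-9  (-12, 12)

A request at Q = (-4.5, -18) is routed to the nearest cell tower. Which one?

Since √ is increasing, it suffices to compare squared distances:
d²(Q, Cell-1) = 196 + 900 = 1096
d²(Q, Cell-2) = 484 + 1444 = 1928
d²(Q, Cell-3) = 462.25 + 1 = 463.25
d²(Q, Cell-4) = 169 + 256 = 425
d²(Q, Cell-5) = 56.25 + 156.25 = 212.5
d²(Q, Cell-6) = 25 + 25 = 50
d²(Q, Cell-7) = 25 + 72.25 = 97.25
d²(Q, Cell-8) = 380.25 + 9 = 389.25
d²(Q, Cell-9) = 56.25 + 900 = 956.25
Minimum is at Cell-6.

Cell-6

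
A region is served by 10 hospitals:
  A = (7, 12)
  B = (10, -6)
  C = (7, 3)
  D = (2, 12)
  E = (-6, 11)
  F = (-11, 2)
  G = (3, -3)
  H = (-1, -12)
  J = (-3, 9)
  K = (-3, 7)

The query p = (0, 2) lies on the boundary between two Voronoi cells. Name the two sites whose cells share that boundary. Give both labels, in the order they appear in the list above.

G and K

Squared distances from p to each site:
|pA|² = 49 + 100 = 149
|pB|² = 100 + 64 = 164
|pC|² = 49 + 1 = 50
|pD|² = 4 + 100 = 104
|pE|² = 36 + 81 = 117
|pF|² = 121 + 0 = 121
|pG|² = 9 + 25 = 34
|pH|² = 1 + 196 = 197
|pJ|² = 9 + 49 = 58
|pK|² = 9 + 25 = 34
p is equidistant from G and K (both at squared distance 34), and every other site is strictly farther — so p lies on the G–K Voronoi edge.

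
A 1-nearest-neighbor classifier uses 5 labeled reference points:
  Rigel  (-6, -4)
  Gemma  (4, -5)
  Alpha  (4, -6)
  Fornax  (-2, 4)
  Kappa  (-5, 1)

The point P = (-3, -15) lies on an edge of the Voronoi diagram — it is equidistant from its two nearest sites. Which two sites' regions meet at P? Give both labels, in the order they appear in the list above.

Squared distances from P to each site:
d²(P, Rigel) = (-3−(-6))² + (-15−(-4))² = 9 + 121 = 130
d²(P, Gemma) = (-3−4)² + (-15−(-5))² = 49 + 100 = 149
d²(P, Alpha) = (-3−4)² + (-15−(-6))² = 49 + 81 = 130
d²(P, Fornax) = (-3−(-2))² + (-15−4)² = 1 + 361 = 362
d²(P, Kappa) = (-3−(-5))² + (-15−1)² = 4 + 256 = 260
P is equidistant from Rigel and Alpha (both at squared distance 130), and every other site is strictly farther — so P lies on the Rigel–Alpha Voronoi edge.

Rigel and Alpha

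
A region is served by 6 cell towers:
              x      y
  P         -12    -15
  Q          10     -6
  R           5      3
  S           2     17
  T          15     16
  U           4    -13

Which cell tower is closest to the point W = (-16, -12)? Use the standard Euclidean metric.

Squared Euclidean distances:
|WP|² = (-16−(-12))² + (-12−(-15))² = 16 + 9 = 25
|WQ|² = (-16−10)² + (-12−(-6))² = 676 + 36 = 712
|WR|² = (-16−5)² + (-12−3)² = 441 + 225 = 666
|WS|² = (-16−2)² + (-12−17)² = 324 + 841 = 1165
|WT|² = (-16−15)² + (-12−16)² = 961 + 784 = 1745
|WU|² = (-16−4)² + (-12−(-13))² = 400 + 1 = 401
The smallest is to P, so W lies in the Voronoi region of P.

P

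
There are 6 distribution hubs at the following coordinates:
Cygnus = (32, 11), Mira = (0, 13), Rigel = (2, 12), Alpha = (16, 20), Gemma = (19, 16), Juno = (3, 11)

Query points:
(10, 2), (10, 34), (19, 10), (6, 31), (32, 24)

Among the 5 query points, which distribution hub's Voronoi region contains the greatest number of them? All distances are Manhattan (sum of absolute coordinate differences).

Alpha

(10, 2) — d to each: Cygnus:31, Mira:21, Rigel:18, Alpha:24, Gemma:23, Juno:16 → nearest is Juno
(10, 34) — d to each: Cygnus:45, Mira:31, Rigel:30, Alpha:20, Gemma:27, Juno:30 → nearest is Alpha
(19, 10) — d to each: Cygnus:14, Mira:22, Rigel:19, Alpha:13, Gemma:6, Juno:17 → nearest is Gemma
(6, 31) — d to each: Cygnus:46, Mira:24, Rigel:23, Alpha:21, Gemma:28, Juno:23 → nearest is Alpha
(32, 24) — d to each: Cygnus:13, Mira:43, Rigel:42, Alpha:20, Gemma:21, Juno:42 → nearest is Cygnus
Tally — Cygnus:1, Alpha:2, Gemma:1, Juno:1. Alpha captures the most (2).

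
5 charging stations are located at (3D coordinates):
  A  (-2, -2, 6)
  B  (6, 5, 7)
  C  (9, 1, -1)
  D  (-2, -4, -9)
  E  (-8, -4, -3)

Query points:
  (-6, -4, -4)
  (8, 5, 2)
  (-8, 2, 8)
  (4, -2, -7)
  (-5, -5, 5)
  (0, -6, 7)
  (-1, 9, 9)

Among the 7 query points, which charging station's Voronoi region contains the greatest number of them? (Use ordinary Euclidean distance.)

(-6, -4, -4) — d² to each: A:120, B:346, C:259, D:41, E:5 → nearest is E
(8, 5, 2) — d² to each: A:165, B:29, C:26, D:302, E:362 → nearest is C
(-8, 2, 8) — d² to each: A:56, B:206, C:371, D:361, E:157 → nearest is A
(4, -2, -7) — d² to each: A:205, B:249, C:70, D:44, E:164 → nearest is D
(-5, -5, 5) — d² to each: A:19, B:225, C:268, D:206, E:74 → nearest is A
(0, -6, 7) — d² to each: A:21, B:157, C:194, D:264, E:168 → nearest is A
(-1, 9, 9) — d² to each: A:131, B:69, C:264, D:494, E:362 → nearest is B
Tally — A:3, B:1, C:1, D:1, E:1. A captures the most (3).

A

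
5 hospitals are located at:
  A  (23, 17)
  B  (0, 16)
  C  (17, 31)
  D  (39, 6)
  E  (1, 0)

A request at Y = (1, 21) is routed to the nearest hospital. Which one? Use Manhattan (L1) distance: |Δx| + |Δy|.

d(Y,A) = 22 + 4 = 26
d(Y,B) = 1 + 5 = 6
d(Y,C) = 16 + 10 = 26
d(Y,D) = 38 + 15 = 53
d(Y,E) = 0 + 21 = 21
The smallest is to B, so Y lies in the Voronoi region of B.

B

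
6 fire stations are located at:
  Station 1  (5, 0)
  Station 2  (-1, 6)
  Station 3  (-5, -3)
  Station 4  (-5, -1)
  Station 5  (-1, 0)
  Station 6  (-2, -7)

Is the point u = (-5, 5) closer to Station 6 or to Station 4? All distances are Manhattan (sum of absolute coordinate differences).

d(u, Station 6) = |-5−(-2)| + |5−(-7)| = 3 + 12 = 15
d(u, Station 4) = |-5−(-5)| + |5−(-1)| = 0 + 6 = 6
15 > 6, so Station 4 is closer.

Station 4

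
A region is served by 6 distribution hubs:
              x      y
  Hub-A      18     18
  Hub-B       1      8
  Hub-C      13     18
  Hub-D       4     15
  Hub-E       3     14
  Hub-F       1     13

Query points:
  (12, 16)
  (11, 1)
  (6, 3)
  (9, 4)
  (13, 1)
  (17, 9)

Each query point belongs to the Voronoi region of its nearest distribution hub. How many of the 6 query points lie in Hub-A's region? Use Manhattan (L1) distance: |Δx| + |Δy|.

1

(12, 16) — d to each: Hub-A:8, Hub-B:19, Hub-C:3, Hub-D:9, Hub-E:11, Hub-F:14 → nearest is Hub-C
(11, 1) — d to each: Hub-A:24, Hub-B:17, Hub-C:19, Hub-D:21, Hub-E:21, Hub-F:22 → nearest is Hub-B
(6, 3) — d to each: Hub-A:27, Hub-B:10, Hub-C:22, Hub-D:14, Hub-E:14, Hub-F:15 → nearest is Hub-B
(9, 4) — d to each: Hub-A:23, Hub-B:12, Hub-C:18, Hub-D:16, Hub-E:16, Hub-F:17 → nearest is Hub-B
(13, 1) — d to each: Hub-A:22, Hub-B:19, Hub-C:17, Hub-D:23, Hub-E:23, Hub-F:24 → nearest is Hub-C
(17, 9) — d to each: Hub-A:10, Hub-B:17, Hub-C:13, Hub-D:19, Hub-E:19, Hub-F:20 → nearest is Hub-A
1 of the 6 points has Hub-A as nearest.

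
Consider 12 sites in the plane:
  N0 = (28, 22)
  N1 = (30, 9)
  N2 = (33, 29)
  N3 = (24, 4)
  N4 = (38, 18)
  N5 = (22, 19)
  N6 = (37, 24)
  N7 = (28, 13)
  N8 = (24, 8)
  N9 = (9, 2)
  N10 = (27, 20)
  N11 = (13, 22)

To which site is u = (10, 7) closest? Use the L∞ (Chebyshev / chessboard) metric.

N9

d(u,N0) = max(18, 15) = 18
d(u,N1) = max(20, 2) = 20
d(u,N2) = max(23, 22) = 23
d(u,N3) = max(14, 3) = 14
d(u,N4) = max(28, 11) = 28
d(u,N5) = max(12, 12) = 12
d(u,N6) = max(27, 17) = 27
d(u,N7) = max(18, 6) = 18
d(u,N8) = max(14, 1) = 14
d(u,N9) = max(1, 5) = 5
d(u, N10) = max(17, 13) = 17
d(u, N11) = max(3, 15) = 15
The smallest is to N9, so u lies in the Voronoi region of N9.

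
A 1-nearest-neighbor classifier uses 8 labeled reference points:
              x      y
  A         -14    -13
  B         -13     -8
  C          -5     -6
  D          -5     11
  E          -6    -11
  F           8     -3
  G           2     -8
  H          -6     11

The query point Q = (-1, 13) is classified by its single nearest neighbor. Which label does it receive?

Since √ is increasing, it suffices to compare squared distances:
|QA|² = (-1−(-14))² + (13−(-13))² = 169 + 676 = 845
|QB|² = (-1−(-13))² + (13−(-8))² = 144 + 441 = 585
|QC|² = (-1−(-5))² + (13−(-6))² = 16 + 361 = 377
|QD|² = (-1−(-5))² + (13−11)² = 16 + 4 = 20
|QE|² = (-1−(-6))² + (13−(-11))² = 25 + 576 = 601
|QF|² = (-1−8)² + (13−(-3))² = 81 + 256 = 337
|QG|² = (-1−2)² + (13−(-8))² = 9 + 441 = 450
|QH|² = (-1−(-6))² + (13−11)² = 25 + 4 = 29
D is nearest.

D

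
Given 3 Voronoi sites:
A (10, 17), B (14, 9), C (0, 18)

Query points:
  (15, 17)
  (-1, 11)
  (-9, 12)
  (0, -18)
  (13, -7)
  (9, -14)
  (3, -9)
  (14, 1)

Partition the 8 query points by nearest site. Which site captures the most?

(15, 17) — d² to each: A:25, B:65, C:226 → nearest is A
(-1, 11) — d² to each: A:157, B:229, C:50 → nearest is C
(-9, 12) — d² to each: A:386, B:538, C:117 → nearest is C
(0, -18) — d² to each: A:1325, B:925, C:1296 → nearest is B
(13, -7) — d² to each: A:585, B:257, C:794 → nearest is B
(9, -14) — d² to each: A:962, B:554, C:1105 → nearest is B
(3, -9) — d² to each: A:725, B:445, C:738 → nearest is B
(14, 1) — d² to each: A:272, B:64, C:485 → nearest is B
Tally — A:1, B:5, C:2. B captures the most (5).

B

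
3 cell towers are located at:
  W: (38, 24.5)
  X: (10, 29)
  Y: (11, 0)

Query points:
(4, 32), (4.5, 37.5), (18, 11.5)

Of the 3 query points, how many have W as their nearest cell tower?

0

(4, 32) — d² to each: W:1212.25, X:45, Y:1073 → nearest is X
(4.5, 37.5) — d² to each: W:1291.25, X:102.5, Y:1448.5 → nearest is X
(18, 11.5) — d² to each: W:569, X:370.25, Y:181.25 → nearest is Y
0 of the 3 points have W as nearest.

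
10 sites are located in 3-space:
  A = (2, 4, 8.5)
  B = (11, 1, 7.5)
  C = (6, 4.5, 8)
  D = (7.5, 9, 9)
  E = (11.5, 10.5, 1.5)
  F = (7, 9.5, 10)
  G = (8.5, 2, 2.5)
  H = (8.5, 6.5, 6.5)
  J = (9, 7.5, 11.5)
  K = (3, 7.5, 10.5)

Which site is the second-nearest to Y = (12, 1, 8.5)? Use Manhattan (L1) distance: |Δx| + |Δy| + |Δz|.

C

d(Y,A) = |12−2| + |1−4| + |8.5−8.5| = 10 + 3 + 0 = 13
d(Y,B) = |12−11| + |1−1| + |8.5−7.5| = 1 + 0 + 1 = 2
d(Y,C) = |12−6| + |1−4.5| + |8.5−8| = 6 + 3.5 + 0.5 = 10
d(Y,D) = |12−7.5| + |1−9| + |8.5−9| = 4.5 + 8 + 0.5 = 13
d(Y,E) = |12−11.5| + |1−10.5| + |8.5−1.5| = 0.5 + 9.5 + 7 = 17
d(Y,F) = |12−7| + |1−9.5| + |8.5−10| = 5 + 8.5 + 1.5 = 15
d(Y,G) = |12−8.5| + |1−2| + |8.5−2.5| = 3.5 + 1 + 6 = 10.5
d(Y,H) = |12−8.5| + |1−6.5| + |8.5−6.5| = 3.5 + 5.5 + 2 = 11
d(Y,J) = |12−9| + |1−7.5| + |8.5−11.5| = 3 + 6.5 + 3 = 12.5
d(Y,K) = |12−3| + |1−7.5| + |8.5−10.5| = 9 + 6.5 + 2 = 17.5
Sorted ascending: B, C, G, … — the second-nearest is C.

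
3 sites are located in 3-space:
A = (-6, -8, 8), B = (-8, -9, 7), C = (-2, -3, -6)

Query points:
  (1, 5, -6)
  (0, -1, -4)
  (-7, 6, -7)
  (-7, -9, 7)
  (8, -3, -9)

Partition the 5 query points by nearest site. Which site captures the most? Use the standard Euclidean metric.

C

(1, 5, -6) — d² to each: A:414, B:446, C:73 → nearest is C
(0, -1, -4) — d² to each: A:229, B:249, C:12 → nearest is C
(-7, 6, -7) — d² to each: A:422, B:422, C:107 → nearest is C
(-7, -9, 7) — d² to each: A:3, B:1, C:230 → nearest is B
(8, -3, -9) — d² to each: A:510, B:548, C:109 → nearest is C
Tally — B:1, C:4. C captures the most (4).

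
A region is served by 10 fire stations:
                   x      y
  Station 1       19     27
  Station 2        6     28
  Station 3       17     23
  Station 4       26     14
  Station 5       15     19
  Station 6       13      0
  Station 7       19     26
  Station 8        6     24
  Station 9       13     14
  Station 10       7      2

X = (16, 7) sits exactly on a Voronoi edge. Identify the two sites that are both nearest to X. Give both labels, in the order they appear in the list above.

Squared distances from X to each site:
d²(X, Station 1) = (16−19)² + (7−27)² = 9 + 400 = 409
d²(X, Station 2) = (16−6)² + (7−28)² = 100 + 441 = 541
d²(X, Station 3) = (16−17)² + (7−23)² = 1 + 256 = 257
d²(X, Station 4) = (16−26)² + (7−14)² = 100 + 49 = 149
d²(X, Station 5) = (16−15)² + (7−19)² = 1 + 144 = 145
d²(X, Station 6) = (16−13)² + (7−0)² = 9 + 49 = 58
d²(X, Station 7) = (16−19)² + (7−26)² = 9 + 361 = 370
d²(X, Station 8) = (16−6)² + (7−24)² = 100 + 289 = 389
d²(X, Station 9) = (16−13)² + (7−14)² = 9 + 49 = 58
d²(X, Station 10) = (16−7)² + (7−2)² = 81 + 25 = 106
X is equidistant from Station 6 and Station 9 (both at squared distance 58), and every other site is strictly farther — so X lies on the Station 6–Station 9 Voronoi edge.

Station 6 and Station 9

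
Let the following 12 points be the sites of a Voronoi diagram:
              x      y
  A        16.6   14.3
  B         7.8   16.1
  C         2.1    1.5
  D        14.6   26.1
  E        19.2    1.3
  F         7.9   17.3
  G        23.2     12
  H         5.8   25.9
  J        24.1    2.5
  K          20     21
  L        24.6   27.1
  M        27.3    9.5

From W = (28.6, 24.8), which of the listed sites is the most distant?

C

Compare squared distances (the ordering matches that of the actual distances):
|WA|² = (28.6−16.6)² + (24.8−14.3)² = 144 + 110.25 = 254.25
|WB|² = (28.6−7.8)² + (24.8−16.1)² = 432.64 + 75.69 = 508.33
|WC|² = (28.6−2.1)² + (24.8−1.5)² = 702.25 + 542.89 = 1245.14
|WD|² = (28.6−14.6)² + (24.8−26.1)² = 196 + 1.69 = 197.69
|WE|² = (28.6−19.2)² + (24.8−1.3)² = 88.36 + 552.25 = 640.61
|WF|² = (28.6−7.9)² + (24.8−17.3)² = 428.49 + 56.25 = 484.74
|WG|² = (28.6−23.2)² + (24.8−12)² = 29.16 + 163.84 = 193
|WH|² = (28.6−5.8)² + (24.8−25.9)² = 519.84 + 1.21 = 521.05
|WJ|² = (28.6−24.1)² + (24.8−2.5)² = 20.25 + 497.29 = 517.54
|WK|² = (28.6−20)² + (24.8−21)² = 73.96 + 14.44 = 88.4
|WL|² = (28.6−24.6)² + (24.8−27.1)² = 16 + 5.29 = 21.29
|WM|² = (28.6−27.3)² + (24.8−9.5)² = 1.69 + 234.09 = 235.78
The largest is to C.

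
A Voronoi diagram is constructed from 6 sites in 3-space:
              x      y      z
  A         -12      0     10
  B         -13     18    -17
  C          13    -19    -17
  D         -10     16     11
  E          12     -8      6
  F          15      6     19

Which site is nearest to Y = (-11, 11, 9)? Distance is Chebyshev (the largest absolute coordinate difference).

d(Y,A) = max(1, 11, 1) = 11
d(Y,B) = max(2, 7, 26) = 26
d(Y,C) = max(24, 30, 26) = 30
d(Y,D) = max(1, 5, 2) = 5
d(Y,E) = max(23, 19, 3) = 23
d(Y,F) = max(26, 5, 10) = 26
D is nearest.

D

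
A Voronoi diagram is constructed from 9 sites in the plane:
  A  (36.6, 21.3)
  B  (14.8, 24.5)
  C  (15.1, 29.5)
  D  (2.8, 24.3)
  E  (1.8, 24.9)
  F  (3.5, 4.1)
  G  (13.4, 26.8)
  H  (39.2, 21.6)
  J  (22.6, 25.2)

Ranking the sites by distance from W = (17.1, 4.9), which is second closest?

Squared Euclidean distances:
|WA|² = 380.25 + 268.96 = 649.21
|WB|² = 5.29 + 384.16 = 389.45
|WC|² = 4 + 605.16 = 609.16
|WD|² = 204.49 + 376.36 = 580.85
|WE|² = 234.09 + 400 = 634.09
|WF|² = 184.96 + 0.64 = 185.6
|WG|² = 13.69 + 479.61 = 493.3
|WH|² = 488.41 + 278.89 = 767.3
|WJ|² = 30.25 + 412.09 = 442.34
Sorted ascending: F, B, J, … — the second-nearest is B.

B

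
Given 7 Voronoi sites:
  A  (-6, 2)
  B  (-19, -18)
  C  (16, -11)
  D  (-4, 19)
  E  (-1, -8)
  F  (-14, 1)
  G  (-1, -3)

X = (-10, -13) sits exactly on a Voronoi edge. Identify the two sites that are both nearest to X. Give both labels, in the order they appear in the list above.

B and E

Squared distances from X to each site:
|XA|² = (-10−(-6))² + (-13−2)² = 16 + 225 = 241
|XB|² = (-10−(-19))² + (-13−(-18))² = 81 + 25 = 106
|XC|² = (-10−16)² + (-13−(-11))² = 676 + 4 = 680
|XD|² = (-10−(-4))² + (-13−19)² = 36 + 1024 = 1060
|XE|² = (-10−(-1))² + (-13−(-8))² = 81 + 25 = 106
|XF|² = (-10−(-14))² + (-13−1)² = 16 + 196 = 212
|XG|² = (-10−(-1))² + (-13−(-3))² = 81 + 100 = 181
X is equidistant from B and E (both at squared distance 106), and every other site is strictly farther — so X lies on the B–E Voronoi edge.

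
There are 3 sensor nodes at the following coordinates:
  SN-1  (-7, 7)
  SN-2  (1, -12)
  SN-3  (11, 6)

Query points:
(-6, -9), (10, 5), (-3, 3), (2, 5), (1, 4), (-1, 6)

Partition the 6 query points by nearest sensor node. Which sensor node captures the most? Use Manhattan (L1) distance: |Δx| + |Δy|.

(-6, -9) — d to each: SN-1:17, SN-2:10, SN-3:32 → nearest is SN-2
(10, 5) — d to each: SN-1:19, SN-2:26, SN-3:2 → nearest is SN-3
(-3, 3) — d to each: SN-1:8, SN-2:19, SN-3:17 → nearest is SN-1
(2, 5) — d to each: SN-1:11, SN-2:18, SN-3:10 → nearest is SN-3
(1, 4) — d to each: SN-1:11, SN-2:16, SN-3:12 → nearest is SN-1
(-1, 6) — d to each: SN-1:7, SN-2:20, SN-3:12 → nearest is SN-1
Tally — SN-1:3, SN-2:1, SN-3:2. SN-1 captures the most (3).

SN-1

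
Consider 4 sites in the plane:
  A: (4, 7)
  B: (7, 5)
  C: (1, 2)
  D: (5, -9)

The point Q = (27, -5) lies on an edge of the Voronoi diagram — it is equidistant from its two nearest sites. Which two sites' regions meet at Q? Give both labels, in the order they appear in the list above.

Squared distances from Q to each site:
|QA|² = (27−4)² + (-5−7)² = 529 + 144 = 673
|QB|² = (27−7)² + (-5−5)² = 400 + 100 = 500
|QC|² = (27−1)² + (-5−2)² = 676 + 49 = 725
|QD|² = (27−5)² + (-5−(-9))² = 484 + 16 = 500
Q is equidistant from B and D (both at squared distance 500), and every other site is strictly farther — so Q lies on the B–D Voronoi edge.

B and D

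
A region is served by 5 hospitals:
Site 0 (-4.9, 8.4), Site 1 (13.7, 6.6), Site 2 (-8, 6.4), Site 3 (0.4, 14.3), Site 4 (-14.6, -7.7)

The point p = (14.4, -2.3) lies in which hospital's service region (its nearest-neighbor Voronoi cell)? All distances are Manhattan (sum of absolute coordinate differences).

d(p, Site 0) = |14.4−(-4.9)| + |-2.3−8.4| = 19.3 + 10.7 = 30
d(p, Site 1) = |14.4−13.7| + |-2.3−6.6| = 0.7 + 8.9 = 9.6
d(p, Site 2) = |14.4−(-8)| + |-2.3−6.4| = 22.4 + 8.7 = 31.1
d(p, Site 3) = |14.4−0.4| + |-2.3−14.3| = 14 + 16.6 = 30.6
d(p, Site 4) = |14.4−(-14.6)| + |-2.3−(-7.7)| = 29 + 5.4 = 34.4
Minimum is at Site 1.

Site 1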